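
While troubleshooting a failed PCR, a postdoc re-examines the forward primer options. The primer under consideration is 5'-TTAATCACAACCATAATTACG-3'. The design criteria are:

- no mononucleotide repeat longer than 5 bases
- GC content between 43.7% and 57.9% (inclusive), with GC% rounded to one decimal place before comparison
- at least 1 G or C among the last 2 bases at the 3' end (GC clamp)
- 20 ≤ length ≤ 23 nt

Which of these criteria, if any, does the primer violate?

Base counts: A=9, T=6, G=1, C=5 (length 21).
homopolymer run: longest run = 2 ✓
GC content: GC 6/21 = 28.6%, outside 43.7–57.9% ✗
GC clamp: 3' end CG has 2 G/C ✓
length: length 21 ✓

Fails: GC content.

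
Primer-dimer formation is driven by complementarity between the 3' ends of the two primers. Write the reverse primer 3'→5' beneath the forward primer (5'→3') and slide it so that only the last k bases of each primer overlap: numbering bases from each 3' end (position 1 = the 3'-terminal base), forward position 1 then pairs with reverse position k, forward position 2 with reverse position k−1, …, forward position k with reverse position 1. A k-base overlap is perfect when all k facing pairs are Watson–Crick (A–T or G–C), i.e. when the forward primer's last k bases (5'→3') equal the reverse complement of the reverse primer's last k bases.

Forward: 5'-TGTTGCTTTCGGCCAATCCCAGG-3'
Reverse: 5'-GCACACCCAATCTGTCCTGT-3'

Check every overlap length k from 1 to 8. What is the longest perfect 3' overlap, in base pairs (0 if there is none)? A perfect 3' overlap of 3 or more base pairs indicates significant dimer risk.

Last 8 bases (5'→3') — forward …ATCCCAGG, reverse …TGTCCTGT.
Reverse complement of the reverse primer's last 8 bases: ACAGGACA; its first k bases are the reverse complement of the reverse primer's last k bases, so a perfect k-base overlap needs the forward primer's last k bases to equal them.
Comparing (forward last k vs required): k=1: G vs A ✗; k=2: GG vs AC ✗; k=3: AGG vs ACA ✗; k=4: CAGG vs ACAG ✗; k=5: CCAGG vs ACAGG ✗; k=6: CCCAGG vs ACAGGA ✗; k=7: TCCCAGG vs ACAGGAC ✗; k=8: ATCCCAGG vs ACAGGACA ✗.
No overlap length from 1 to 8 is perfect, so the longest perfect 3' overlap is 0.

Longest perfect overlap: 0 complementary base pairs; below the dimer-risk threshold (threshold 3).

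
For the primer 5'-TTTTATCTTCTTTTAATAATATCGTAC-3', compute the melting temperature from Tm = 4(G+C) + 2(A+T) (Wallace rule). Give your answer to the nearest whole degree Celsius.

Base counts: A=7, T=15, G=1, C=4 (length 27).
Tm = 2·(7+15) + 4·(1+4) = 2·22 + 4·5 = 44 + 20 = 64°C.

64°C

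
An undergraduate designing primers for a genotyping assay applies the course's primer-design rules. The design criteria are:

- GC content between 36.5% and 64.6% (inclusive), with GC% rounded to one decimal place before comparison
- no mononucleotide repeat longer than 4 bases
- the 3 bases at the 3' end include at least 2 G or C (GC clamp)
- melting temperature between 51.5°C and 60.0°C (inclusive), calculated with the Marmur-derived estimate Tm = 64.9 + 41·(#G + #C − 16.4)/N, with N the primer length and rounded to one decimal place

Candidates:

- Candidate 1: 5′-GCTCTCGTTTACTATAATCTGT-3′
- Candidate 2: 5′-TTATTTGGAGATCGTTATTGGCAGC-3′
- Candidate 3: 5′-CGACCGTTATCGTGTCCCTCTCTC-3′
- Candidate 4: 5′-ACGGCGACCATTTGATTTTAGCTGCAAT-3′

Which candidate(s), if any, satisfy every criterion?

Candidate 1 (22 nt, A=4 T=10 G=3 C=5): GC 8/22 = 36.4%, outside 36.5–64.6% ✗; longest run = 3 ✓; 3' end TGT has 1 G/C, need ≥2 ✗; Tm = 64.9 + 41·(8 − 16.4)/22 = 49.2°C, outside 51.5–60.0°C ✗ — fails.
Candidate 2 (25 nt, A=5 T=10 G=7 C=3): GC 10/25 = 40.0% ✓; longest run = 3 ✓; 3' end AGC has 2 G/C ✓; Tm = 64.9 + 41·(10 − 16.4)/25 = 54.4°C ✓ — passes.
Candidate 3 (24 nt, A=2 T=8 G=4 C=10): GC 14/24 = 58.3% ✓; longest run = 3 ✓; 3' end CTC has 2 G/C ✓; Tm = 64.9 + 41·(14 − 16.4)/24 = 60.8°C, outside 51.5–60.0°C ✗ — fails.
Candidate 4 (28 nt, A=7 T=9 G=6 C=6): GC 12/28 = 42.9% ✓; longest run = 4 ✓; 3' end AAT has 0 G/C, need ≥2 ✗; Tm = 64.9 + 41·(12 − 16.4)/28 = 58.5°C ✓ — fails.

Candidate 2 only.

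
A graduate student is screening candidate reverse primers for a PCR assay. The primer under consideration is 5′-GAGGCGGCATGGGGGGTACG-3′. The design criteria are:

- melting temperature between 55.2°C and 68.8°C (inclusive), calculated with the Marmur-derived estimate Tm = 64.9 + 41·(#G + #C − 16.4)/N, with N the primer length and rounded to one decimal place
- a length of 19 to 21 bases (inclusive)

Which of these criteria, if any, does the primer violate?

Base counts: A=3, T=2, G=12, C=3 (length 20).
Tm: Tm = 64.9 + 41·(15 − 16.4)/20 = 62.0°C ✓
length: length 20 ✓

Meets all criteria.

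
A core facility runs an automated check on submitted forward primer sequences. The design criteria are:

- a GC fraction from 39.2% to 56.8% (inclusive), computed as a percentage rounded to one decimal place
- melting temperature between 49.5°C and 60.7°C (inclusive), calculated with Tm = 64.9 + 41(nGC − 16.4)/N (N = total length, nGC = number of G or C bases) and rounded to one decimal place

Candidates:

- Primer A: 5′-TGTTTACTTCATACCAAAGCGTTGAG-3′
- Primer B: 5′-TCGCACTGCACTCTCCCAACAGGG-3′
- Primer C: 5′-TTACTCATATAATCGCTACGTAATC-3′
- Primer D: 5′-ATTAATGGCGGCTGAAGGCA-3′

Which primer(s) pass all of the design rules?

Primer D only.

Primer A (26 nt, A=7 T=9 G=5 C=5): GC 10/26 = 38.5%, outside 39.2–56.8% ✗; Tm = 64.9 + 41·(10 − 16.4)/26 = 54.8°C ✓ — fails.
Primer B (24 nt, A=5 T=4 G=5 C=10): GC 15/24 = 62.5%, outside 39.2–56.8% ✗; Tm = 64.9 + 41·(15 − 16.4)/24 = 62.5°C, outside 49.5–60.7°C ✗ — fails.
Primer C (25 nt, A=8 T=9 G=2 C=6): GC 8/25 = 32.0%, outside 39.2–56.8% ✗; Tm = 64.9 + 41·(8 − 16.4)/25 = 51.1°C ✓ — fails.
Primer D (20 nt, A=6 T=4 G=7 C=3): GC 10/20 = 50.0% ✓; Tm = 64.9 + 41·(10 − 16.4)/20 = 51.8°C ✓ — passes.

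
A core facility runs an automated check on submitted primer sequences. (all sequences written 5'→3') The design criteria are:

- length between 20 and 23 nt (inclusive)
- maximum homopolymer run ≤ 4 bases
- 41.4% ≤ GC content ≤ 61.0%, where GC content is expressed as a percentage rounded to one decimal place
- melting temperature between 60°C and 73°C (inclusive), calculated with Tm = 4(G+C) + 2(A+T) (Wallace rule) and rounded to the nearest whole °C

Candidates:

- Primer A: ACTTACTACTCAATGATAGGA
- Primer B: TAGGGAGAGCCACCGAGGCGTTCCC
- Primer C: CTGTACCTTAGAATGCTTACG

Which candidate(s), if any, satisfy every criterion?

Primer C only.

Primer A (21 nt, A=8 T=6 G=3 C=4): length 21 ✓; longest run = 2 ✓; GC 7/21 = 33.3%, outside 41.4–61.0% ✗; Tm = 2·14 + 4·7 = 56°C, outside 60–73°C ✗ — fails.
Primer B (25 nt, A=5 T=3 G=9 C=8): length 25, outside 20–23 ✗; longest run = 3 ✓; GC 17/25 = 68.0%, outside 41.4–61.0% ✗; Tm = 2·8 + 4·17 = 84°C, outside 60–73°C ✗ — fails.
Primer C (21 nt, A=5 T=7 G=4 C=5): length 21 ✓; longest run = 2 ✓; GC 9/21 = 42.9% ✓; Tm = 2·12 + 4·9 = 60°C ✓ — passes.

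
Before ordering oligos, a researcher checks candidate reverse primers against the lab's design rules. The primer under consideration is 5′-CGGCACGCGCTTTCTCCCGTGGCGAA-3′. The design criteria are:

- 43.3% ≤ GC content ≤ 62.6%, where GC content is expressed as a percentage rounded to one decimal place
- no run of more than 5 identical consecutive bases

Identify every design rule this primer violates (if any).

Fails: GC content.

Base counts: A=3, T=5, G=8, C=10 (length 26).
GC content: GC 18/26 = 69.2%, outside 43.3–62.6% ✗
homopolymer run: longest run = 3 ✓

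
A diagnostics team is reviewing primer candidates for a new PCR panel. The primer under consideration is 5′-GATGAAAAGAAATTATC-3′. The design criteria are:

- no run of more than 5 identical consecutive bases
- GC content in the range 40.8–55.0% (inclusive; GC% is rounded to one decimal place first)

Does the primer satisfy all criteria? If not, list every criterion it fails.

Fails: GC content.

Base counts: A=9, T=4, G=3, C=1 (length 17).
homopolymer run: longest run = 4 ✓
GC content: GC 4/17 = 23.5%, outside 40.8–55.0% ✗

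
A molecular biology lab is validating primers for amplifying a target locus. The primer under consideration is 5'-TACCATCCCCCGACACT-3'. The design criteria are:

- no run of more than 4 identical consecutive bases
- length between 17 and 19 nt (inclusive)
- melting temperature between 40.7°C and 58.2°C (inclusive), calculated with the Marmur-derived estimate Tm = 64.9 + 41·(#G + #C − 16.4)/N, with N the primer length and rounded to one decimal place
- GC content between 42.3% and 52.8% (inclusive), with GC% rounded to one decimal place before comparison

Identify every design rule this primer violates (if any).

Base counts: A=4, T=3, G=1, C=9 (length 17).
homopolymer run: longest run = 5, exceeds 4 ✗
length: length 17 ✓
Tm: Tm = 64.9 + 41·(10 − 16.4)/17 = 49.5°C ✓
GC content: GC 10/17 = 58.8%, outside 42.3–52.8% ✗

Fails: homopolymer run, GC content.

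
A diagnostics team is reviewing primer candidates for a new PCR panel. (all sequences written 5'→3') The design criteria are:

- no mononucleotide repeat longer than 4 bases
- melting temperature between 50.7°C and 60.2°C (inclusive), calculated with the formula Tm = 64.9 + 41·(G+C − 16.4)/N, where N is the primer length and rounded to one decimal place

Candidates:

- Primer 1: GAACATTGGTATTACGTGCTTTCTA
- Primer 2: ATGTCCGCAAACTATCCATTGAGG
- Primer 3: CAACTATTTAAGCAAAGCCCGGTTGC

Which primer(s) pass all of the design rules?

Primer 1, Primer 2 and Primer 3.

Primer 1 (25 nt, A=6 T=10 G=5 C=4): longest run = 3 ✓; Tm = 64.9 + 41·(9 − 16.4)/25 = 52.8°C ✓ — passes.
Primer 2 (24 nt, A=7 T=6 G=5 C=6): longest run = 3 ✓; Tm = 64.9 + 41·(11 − 16.4)/24 = 55.7°C ✓ — passes.
Primer 3 (26 nt, A=8 T=6 G=5 C=7): longest run = 3 ✓; Tm = 64.9 + 41·(12 − 16.4)/26 = 58.0°C ✓ — passes.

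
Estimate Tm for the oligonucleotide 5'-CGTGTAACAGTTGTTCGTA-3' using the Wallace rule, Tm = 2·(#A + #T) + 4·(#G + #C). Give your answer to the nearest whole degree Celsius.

Base counts: A=4, T=7, G=5, C=3 (length 19).
Tm = 2·(4+7) + 4·(5+3) = 2·11 + 4·8 = 22 + 32 = 54°C.

54°C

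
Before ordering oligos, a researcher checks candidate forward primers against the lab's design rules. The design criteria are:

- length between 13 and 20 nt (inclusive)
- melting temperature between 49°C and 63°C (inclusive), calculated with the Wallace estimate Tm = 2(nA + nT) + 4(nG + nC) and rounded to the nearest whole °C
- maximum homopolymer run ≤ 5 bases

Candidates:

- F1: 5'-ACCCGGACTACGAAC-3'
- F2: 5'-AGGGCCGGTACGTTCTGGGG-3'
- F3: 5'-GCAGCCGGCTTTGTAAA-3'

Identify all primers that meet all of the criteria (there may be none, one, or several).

F3 only.

F1 (15 nt, A=5 T=1 G=3 C=6): length 15 ✓; Tm = 2·6 + 4·9 = 48°C, outside 49–63°C ✗; longest run = 3 ✓ — fails.
F2 (20 nt, A=2 T=4 G=10 C=4): length 20 ✓; Tm = 2·6 + 4·14 = 68°C, outside 49–63°C ✗; longest run = 4 ✓ — fails.
F3 (17 nt, A=4 T=4 G=5 C=4): length 17 ✓; Tm = 2·8 + 4·9 = 52°C ✓; longest run = 3 ✓ — passes.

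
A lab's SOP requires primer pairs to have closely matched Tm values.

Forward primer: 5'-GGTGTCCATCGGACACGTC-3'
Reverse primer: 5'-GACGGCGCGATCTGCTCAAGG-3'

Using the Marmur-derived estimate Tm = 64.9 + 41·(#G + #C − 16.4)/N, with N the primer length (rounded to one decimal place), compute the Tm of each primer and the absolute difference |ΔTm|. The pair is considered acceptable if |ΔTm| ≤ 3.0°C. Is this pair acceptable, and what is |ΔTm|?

Forward: G+C = 12, N = 19 → Tm = 64.9 + 41·(12 − 16.4)/19 = 55.4°C.
Reverse: G+C = 14, N = 21 → Tm = 64.9 + 41·(14 − 16.4)/21 = 60.2°C.
|ΔTm| = |55.4 − 60.2| = 4.8°C, > 3.0°C.

|ΔTm| = 4.8°C; the pair is not acceptable.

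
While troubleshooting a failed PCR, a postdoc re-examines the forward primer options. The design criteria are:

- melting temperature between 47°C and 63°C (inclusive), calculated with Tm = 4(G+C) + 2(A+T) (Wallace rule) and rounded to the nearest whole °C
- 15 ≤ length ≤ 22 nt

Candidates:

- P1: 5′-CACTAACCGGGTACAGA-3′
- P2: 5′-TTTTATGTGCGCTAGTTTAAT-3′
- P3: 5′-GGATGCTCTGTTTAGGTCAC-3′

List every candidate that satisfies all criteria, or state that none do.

P1, P2 and P3.

P1 (17 nt, A=6 T=2 G=4 C=5): Tm = 2·8 + 4·9 = 52°C ✓; length 17 ✓ — passes.
P2 (21 nt, A=4 T=11 G=4 C=2): Tm = 2·15 + 4·6 = 54°C ✓; length 21 ✓ — passes.
P3 (20 nt, A=3 T=7 G=6 C=4): Tm = 2·10 + 4·10 = 60°C ✓; length 20 ✓ — passes.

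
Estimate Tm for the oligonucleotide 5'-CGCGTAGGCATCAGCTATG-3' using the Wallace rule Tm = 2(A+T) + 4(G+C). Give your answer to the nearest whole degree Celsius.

Base counts: A=4, T=4, G=6, C=5 (length 19).
Tm = 2·(4+4) + 4·(6+5) = 2·8 + 4·11 = 16 + 44 = 60°C.

60°C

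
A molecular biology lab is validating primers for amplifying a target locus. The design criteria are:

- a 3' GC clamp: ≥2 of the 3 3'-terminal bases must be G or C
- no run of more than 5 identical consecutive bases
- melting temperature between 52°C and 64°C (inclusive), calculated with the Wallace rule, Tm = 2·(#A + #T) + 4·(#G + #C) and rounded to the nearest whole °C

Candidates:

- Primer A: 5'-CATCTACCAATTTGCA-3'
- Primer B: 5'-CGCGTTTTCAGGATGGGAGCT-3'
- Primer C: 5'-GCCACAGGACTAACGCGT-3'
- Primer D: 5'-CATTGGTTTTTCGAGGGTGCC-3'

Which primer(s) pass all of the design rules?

Primer A (16 nt, A=5 T=5 G=1 C=5): 3' end GCA has 2 G/C ✓; longest run = 3 ✓; Tm = 2·10 + 4·6 = 44°C, outside 52–64°C ✗ — fails.
Primer B (21 nt, A=3 T=6 G=8 C=4): 3' end GCT has 2 G/C ✓; longest run = 4 ✓; Tm = 2·9 + 4·12 = 66°C, outside 52–64°C ✗ — fails.
Primer C (18 nt, A=5 T=2 G=5 C=6): 3' end CGT has 2 G/C ✓; longest run = 2 ✓; Tm = 2·7 + 4·11 = 58°C ✓ — passes.
Primer D (21 nt, A=2 T=8 G=7 C=4): 3' end GCC has 3 G/C ✓; longest run = 5 ✓; Tm = 2·10 + 4·11 = 64°C ✓ — passes.

Primer C and Primer D.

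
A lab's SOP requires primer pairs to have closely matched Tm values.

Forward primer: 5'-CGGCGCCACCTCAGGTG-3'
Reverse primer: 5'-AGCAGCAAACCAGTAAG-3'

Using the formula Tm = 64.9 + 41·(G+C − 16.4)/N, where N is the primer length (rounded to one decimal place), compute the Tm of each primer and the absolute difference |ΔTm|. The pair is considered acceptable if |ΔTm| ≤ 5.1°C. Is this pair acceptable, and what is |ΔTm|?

Forward: G+C = 13, N = 17 → Tm = 64.9 + 41·(13 − 16.4)/17 = 56.7°C.
Reverse: G+C = 8, N = 17 → Tm = 64.9 + 41·(8 − 16.4)/17 = 44.6°C.
|ΔTm| = |56.7 − 44.6| = 12.1°C, > 5.1°C.

|ΔTm| = 12.1°C; the pair is not acceptable.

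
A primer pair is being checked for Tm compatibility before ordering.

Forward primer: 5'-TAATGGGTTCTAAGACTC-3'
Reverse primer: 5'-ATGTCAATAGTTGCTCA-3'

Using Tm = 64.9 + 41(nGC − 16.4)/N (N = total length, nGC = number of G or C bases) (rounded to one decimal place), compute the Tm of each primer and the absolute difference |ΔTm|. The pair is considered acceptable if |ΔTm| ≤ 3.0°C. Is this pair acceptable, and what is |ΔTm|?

Forward: G+C = 7, N = 18 → Tm = 64.9 + 41·(7 − 16.4)/18 = 43.5°C.
Reverse: G+C = 6, N = 17 → Tm = 64.9 + 41·(6 − 16.4)/17 = 39.8°C.
|ΔTm| = |43.5 − 39.8| = 3.7°C, > 3.0°C.

|ΔTm| = 3.7°C; the pair is not acceptable.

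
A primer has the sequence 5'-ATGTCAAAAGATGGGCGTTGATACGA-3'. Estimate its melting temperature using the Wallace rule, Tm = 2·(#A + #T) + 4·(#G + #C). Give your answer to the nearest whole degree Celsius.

Base counts: A=9, T=6, G=8, C=3 (length 26).
Tm = 2·(9+6) + 4·(8+3) = 2·15 + 4·11 = 30 + 44 = 74°C.

74°C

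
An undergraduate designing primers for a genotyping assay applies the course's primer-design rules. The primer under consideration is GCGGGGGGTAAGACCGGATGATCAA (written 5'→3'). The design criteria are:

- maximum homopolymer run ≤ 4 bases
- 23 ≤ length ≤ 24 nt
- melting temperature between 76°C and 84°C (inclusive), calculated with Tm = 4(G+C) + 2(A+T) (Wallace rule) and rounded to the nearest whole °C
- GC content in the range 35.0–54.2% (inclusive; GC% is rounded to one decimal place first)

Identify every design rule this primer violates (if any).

Fails: homopolymer run, length, GC content.

Base counts: A=7, T=3, G=11, C=4 (length 25).
homopolymer run: longest run = 6, exceeds 4 ✗
length: length 25, outside 23–24 ✗
Tm: Tm = 2·10 + 4·15 = 80°C ✓
GC content: GC 15/25 = 60.0%, outside 35.0–54.2% ✗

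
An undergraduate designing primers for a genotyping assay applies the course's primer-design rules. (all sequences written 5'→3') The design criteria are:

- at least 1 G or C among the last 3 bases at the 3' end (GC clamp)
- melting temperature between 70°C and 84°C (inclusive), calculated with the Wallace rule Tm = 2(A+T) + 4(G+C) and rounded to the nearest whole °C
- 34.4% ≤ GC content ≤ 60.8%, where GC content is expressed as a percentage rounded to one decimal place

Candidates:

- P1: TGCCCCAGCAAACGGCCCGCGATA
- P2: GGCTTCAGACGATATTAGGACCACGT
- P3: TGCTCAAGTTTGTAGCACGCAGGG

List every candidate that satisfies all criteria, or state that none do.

P1 (24 nt, A=6 T=2 G=6 C=10): 3' end ATA has 0 G/C, need ≥1 ✗; Tm = 2·8 + 4·16 = 80°C ✓; GC 16/24 = 66.7%, outside 34.4–60.8% ✗ — fails.
P2 (26 nt, A=7 T=6 G=7 C=6): 3' end CGT has 2 G/C ✓; Tm = 2·13 + 4·13 = 78°C ✓; GC 13/26 = 50.0% ✓ — passes.
P3 (24 nt, A=5 T=6 G=8 C=5): 3' end GGG has 3 G/C ✓; Tm = 2·11 + 4·13 = 74°C ✓; GC 13/24 = 54.2% ✓ — passes.

P2 and P3.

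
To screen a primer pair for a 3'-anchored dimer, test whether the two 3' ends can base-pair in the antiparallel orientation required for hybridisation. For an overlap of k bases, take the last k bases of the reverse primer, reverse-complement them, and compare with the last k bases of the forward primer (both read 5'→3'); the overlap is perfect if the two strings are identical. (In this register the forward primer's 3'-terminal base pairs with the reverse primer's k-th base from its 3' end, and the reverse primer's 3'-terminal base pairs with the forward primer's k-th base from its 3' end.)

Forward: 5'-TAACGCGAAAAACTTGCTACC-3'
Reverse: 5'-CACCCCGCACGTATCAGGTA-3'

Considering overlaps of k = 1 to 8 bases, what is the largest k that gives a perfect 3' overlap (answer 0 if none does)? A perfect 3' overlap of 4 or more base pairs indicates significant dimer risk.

Last 8 bases (5'→3') — forward …TTGCTACC, reverse …ATCAGGTA.
Reverse complement of the reverse primer's last 8 bases: TACCTGAT; its first k bases are the reverse complement of the reverse primer's last k bases, so a perfect k-base overlap needs the forward primer's last k bases to equal them.
Comparing (forward last k vs required): k=1: C vs T ✗; k=2: CC vs TA ✗; k=3: ACC vs TAC ✗; k=4: TACC vs TACC ✓; k=5: CTACC vs TACCT ✗; k=6: GCTACC vs TACCTG ✗; k=7: TGCTACC vs TACCTGA ✗; k=8: TTGCTACC vs TACCTGAT ✗.
Only k = 4 is perfect, so the longest perfect 3' overlap is 4.

Longest perfect overlap: 4 complementary base pairs; significant dimer risk (threshold 4).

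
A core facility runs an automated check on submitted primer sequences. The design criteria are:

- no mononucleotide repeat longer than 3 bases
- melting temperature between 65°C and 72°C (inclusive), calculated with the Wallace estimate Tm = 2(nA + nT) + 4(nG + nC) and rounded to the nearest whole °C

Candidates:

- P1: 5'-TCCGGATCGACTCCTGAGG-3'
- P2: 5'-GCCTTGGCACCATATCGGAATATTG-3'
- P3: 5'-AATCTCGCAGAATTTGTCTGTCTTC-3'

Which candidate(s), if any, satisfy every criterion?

P3 only.

P1 (19 nt, A=3 T=4 G=6 C=6): longest run = 2 ✓; Tm = 2·7 + 4·12 = 62°C, outside 65–72°C ✗ — fails.
P2 (25 nt, A=6 T=7 G=6 C=6): longest run = 2 ✓; Tm = 2·13 + 4·12 = 74°C, outside 65–72°C ✗ — fails.
P3 (25 nt, A=5 T=10 G=4 C=6): longest run = 3 ✓; Tm = 2·15 + 4·10 = 70°C ✓ — passes.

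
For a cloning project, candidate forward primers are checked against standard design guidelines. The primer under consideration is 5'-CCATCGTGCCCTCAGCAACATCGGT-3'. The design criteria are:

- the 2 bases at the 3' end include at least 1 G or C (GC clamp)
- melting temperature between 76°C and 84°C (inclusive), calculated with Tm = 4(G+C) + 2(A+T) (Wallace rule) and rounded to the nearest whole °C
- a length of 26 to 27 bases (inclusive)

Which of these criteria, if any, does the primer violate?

Base counts: A=5, T=5, G=5, C=10 (length 25).
GC clamp: 3' end GT has 1 G/C ✓
Tm: Tm = 2·10 + 4·15 = 80°C ✓
length: length 25, outside 26–27 ✗

Fails: length.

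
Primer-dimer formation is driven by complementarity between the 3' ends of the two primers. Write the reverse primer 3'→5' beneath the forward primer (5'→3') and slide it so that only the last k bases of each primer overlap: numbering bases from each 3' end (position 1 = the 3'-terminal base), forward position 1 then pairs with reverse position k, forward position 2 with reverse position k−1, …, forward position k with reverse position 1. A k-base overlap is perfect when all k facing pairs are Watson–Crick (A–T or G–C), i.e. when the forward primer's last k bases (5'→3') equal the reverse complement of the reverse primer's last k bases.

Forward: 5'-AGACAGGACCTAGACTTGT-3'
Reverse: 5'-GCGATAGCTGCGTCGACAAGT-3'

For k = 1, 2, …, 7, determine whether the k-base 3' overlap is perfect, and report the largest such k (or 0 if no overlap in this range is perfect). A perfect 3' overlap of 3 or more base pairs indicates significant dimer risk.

Last 7 bases (5'→3') — forward …GACTTGT, reverse …GACAAGT.
Reverse complement of the reverse primer's last 7 bases: ACTTGTC; its first k bases are the reverse complement of the reverse primer's last k bases, so a perfect k-base overlap needs the forward primer's last k bases to equal them.
Comparing (forward last k vs required): k=1: T vs A ✗; k=2: GT vs AC ✗; k=3: TGT vs ACT ✗; k=4: TTGT vs ACTT ✗; k=5: CTTGT vs ACTTG ✗; k=6: ACTTGT vs ACTTGT ✓; k=7: GACTTGT vs ACTTGTC ✗.
Only k = 6 is perfect, so the longest perfect 3' overlap is 6.

Longest perfect overlap: 6 complementary base pairs; significant dimer risk (threshold 3).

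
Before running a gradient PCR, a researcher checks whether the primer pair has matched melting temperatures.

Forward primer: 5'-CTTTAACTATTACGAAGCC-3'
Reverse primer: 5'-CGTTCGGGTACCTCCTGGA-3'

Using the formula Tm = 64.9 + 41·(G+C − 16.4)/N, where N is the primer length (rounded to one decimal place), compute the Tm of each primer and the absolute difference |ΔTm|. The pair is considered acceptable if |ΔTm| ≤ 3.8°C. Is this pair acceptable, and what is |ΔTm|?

Forward: G+C = 7, N = 19 → Tm = 64.9 + 41·(7 − 16.4)/19 = 44.6°C.
Reverse: G+C = 12, N = 19 → Tm = 64.9 + 41·(12 − 16.4)/19 = 55.4°C.
|ΔTm| = |44.6 − 55.4| = 10.8°C, > 3.8°C.

|ΔTm| = 10.8°C; the pair is not acceptable.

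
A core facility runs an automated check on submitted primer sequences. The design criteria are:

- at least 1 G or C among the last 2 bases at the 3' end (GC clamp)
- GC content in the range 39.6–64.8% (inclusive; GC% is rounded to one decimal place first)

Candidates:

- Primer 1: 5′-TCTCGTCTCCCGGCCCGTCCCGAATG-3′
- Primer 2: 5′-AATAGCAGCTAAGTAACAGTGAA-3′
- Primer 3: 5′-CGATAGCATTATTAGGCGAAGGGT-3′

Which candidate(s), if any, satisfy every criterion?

Primer 1 (26 nt, A=2 T=6 G=6 C=12): 3' end TG has 1 G/C ✓; GC 18/26 = 69.2%, outside 39.6–64.8% ✗ — fails.
Primer 2 (23 nt, A=11 T=4 G=5 C=3): 3' end AA has 0 G/C, need ≥1 ✗; GC 8/23 = 34.8%, outside 39.6–64.8% ✗ — fails.
Primer 3 (24 nt, A=7 T=6 G=8 C=3): 3' end GT has 1 G/C ✓; GC 11/24 = 45.8% ✓ — passes.

Primer 3 only.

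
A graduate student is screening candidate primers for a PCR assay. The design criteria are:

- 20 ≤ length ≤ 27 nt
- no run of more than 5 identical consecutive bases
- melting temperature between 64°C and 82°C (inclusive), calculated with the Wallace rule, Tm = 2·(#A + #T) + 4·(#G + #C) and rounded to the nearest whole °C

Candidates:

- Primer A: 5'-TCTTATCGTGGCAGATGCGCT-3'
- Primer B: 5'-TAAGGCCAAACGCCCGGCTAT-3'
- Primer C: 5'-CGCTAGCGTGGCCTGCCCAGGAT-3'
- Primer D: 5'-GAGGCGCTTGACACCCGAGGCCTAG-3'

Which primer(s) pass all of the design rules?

Primer A (21 nt, A=3 T=7 G=6 C=5): length 21 ✓; longest run = 2 ✓; Tm = 2·10 + 4·11 = 64°C ✓ — passes.
Primer B (21 nt, A=6 T=3 G=5 C=7): length 21 ✓; longest run = 3 ✓; Tm = 2·9 + 4·12 = 66°C ✓ — passes.
Primer C (23 nt, A=3 T=4 G=8 C=8): length 23 ✓; longest run = 3 ✓; Tm = 2·7 + 4·16 = 78°C ✓ — passes.
Primer D (25 nt, A=5 T=3 G=9 C=8): length 25 ✓; longest run = 3 ✓; Tm = 2·8 + 4·17 = 84°C, outside 64–82°C ✗ — fails.

Primer A, Primer B and Primer C.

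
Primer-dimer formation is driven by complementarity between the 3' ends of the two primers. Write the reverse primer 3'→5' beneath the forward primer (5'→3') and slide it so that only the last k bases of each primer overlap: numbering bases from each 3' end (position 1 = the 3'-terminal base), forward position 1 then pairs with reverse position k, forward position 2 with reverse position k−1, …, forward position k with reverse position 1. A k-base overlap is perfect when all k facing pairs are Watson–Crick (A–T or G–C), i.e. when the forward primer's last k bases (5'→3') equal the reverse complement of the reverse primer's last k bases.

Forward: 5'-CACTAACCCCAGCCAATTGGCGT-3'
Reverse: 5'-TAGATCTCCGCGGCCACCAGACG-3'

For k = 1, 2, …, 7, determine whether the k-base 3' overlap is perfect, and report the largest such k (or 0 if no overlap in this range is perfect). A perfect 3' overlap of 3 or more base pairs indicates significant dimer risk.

Longest perfect overlap: 3 complementary base pairs; significant dimer risk (threshold 3).

Last 7 bases (5'→3') — forward …TTGGCGT, reverse …CCAGACG.
Reverse complement of the reverse primer's last 7 bases: CGTCTGG; its first k bases are the reverse complement of the reverse primer's last k bases, so a perfect k-base overlap needs the forward primer's last k bases to equal them.
Comparing (forward last k vs required): k=1: T vs C ✗; k=2: GT vs CG ✗; k=3: CGT vs CGT ✓; k=4: GCGT vs CGTC ✗; k=5: GGCGT vs CGTCT ✗; k=6: TGGCGT vs CGTCTG ✗; k=7: TTGGCGT vs CGTCTGG ✗.
Only k = 3 is perfect, so the longest perfect 3' overlap is 3.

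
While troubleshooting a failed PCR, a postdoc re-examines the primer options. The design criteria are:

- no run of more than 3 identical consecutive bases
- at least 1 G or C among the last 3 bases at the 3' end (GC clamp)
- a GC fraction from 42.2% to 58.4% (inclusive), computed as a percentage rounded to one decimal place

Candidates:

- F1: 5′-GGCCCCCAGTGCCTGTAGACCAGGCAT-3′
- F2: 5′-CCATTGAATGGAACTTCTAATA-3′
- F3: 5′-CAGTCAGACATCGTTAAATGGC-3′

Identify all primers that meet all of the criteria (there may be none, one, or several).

F3 only.

F1 (27 nt, A=5 T=4 G=8 C=10): longest run = 5, exceeds 3 ✗; 3' end CAT has 1 G/C ✓; GC 18/27 = 66.7%, outside 42.2–58.4% ✗ — fails.
F2 (22 nt, A=8 T=7 G=3 C=4): longest run = 2 ✓; 3' end ATA has 0 G/C, need ≥1 ✗; GC 7/22 = 31.8%, outside 42.2–58.4% ✗ — fails.
F3 (22 nt, A=7 T=5 G=5 C=5): longest run = 3 ✓; 3' end GGC has 3 G/C ✓; GC 10/22 = 45.5% ✓ — passes.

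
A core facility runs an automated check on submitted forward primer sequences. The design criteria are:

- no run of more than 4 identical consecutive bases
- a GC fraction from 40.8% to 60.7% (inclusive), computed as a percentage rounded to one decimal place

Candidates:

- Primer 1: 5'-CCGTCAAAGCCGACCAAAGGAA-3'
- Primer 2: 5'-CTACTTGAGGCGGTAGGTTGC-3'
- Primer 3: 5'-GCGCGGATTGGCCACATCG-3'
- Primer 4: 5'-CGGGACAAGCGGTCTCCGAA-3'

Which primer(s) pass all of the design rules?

Primer 1 (22 nt, A=9 T=1 G=5 C=7): longest run = 3 ✓; GC 12/22 = 54.5% ✓ — passes.
Primer 2 (21 nt, A=3 T=6 G=8 C=4): longest run = 2 ✓; GC 12/21 = 57.1% ✓ — passes.
Primer 3 (19 nt, A=3 T=3 G=7 C=6): longest run = 2 ✓; GC 13/19 = 68.4%, outside 40.8–60.7% ✗ — fails.
Primer 4 (20 nt, A=5 T=2 G=7 C=6): longest run = 3 ✓; GC 13/20 = 65.0%, outside 40.8–60.7% ✗ — fails.

Primer 1 and Primer 2.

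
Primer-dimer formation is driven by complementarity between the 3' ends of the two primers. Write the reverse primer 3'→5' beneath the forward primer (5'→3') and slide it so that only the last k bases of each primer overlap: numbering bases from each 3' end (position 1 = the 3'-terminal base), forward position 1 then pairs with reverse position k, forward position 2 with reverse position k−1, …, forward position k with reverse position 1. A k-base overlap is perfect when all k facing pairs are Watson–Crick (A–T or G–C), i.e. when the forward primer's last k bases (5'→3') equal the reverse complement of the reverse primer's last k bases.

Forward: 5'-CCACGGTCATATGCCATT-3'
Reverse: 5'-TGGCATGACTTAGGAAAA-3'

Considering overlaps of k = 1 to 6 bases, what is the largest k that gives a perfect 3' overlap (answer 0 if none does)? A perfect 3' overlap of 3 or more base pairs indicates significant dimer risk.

Longest perfect overlap: 2 complementary base pairs; below the dimer-risk threshold (threshold 3).

Last 6 bases (5'→3') — forward …GCCATT, reverse …GGAAAA.
Reverse complement of the reverse primer's last 6 bases: TTTTCC; its first k bases are the reverse complement of the reverse primer's last k bases, so a perfect k-base overlap needs the forward primer's last k bases to equal them.
Comparing (forward last k vs required): k=1: T vs T ✓; k=2: TT vs TT ✓; k=3: ATT vs TTT ✗; k=4: CATT vs TTTT ✗; k=5: CCATT vs TTTTC ✗; k=6: GCCATT vs TTTTCC ✗.
Perfect overlaps at k = 1, 2; the largest is 2.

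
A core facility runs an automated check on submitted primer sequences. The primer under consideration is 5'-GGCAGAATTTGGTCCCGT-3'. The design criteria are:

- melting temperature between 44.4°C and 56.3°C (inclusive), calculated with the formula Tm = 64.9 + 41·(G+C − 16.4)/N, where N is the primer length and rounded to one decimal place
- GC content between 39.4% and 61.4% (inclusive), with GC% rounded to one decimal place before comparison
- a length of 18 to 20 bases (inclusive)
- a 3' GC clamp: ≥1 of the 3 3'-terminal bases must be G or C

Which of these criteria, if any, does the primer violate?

Base counts: A=3, T=5, G=6, C=4 (length 18).
Tm: Tm = 64.9 + 41·(10 − 16.4)/18 = 50.3°C ✓
GC content: GC 10/18 = 55.6% ✓
length: length 18 ✓
GC clamp: 3' end CGT has 2 G/C ✓

Meets all criteria.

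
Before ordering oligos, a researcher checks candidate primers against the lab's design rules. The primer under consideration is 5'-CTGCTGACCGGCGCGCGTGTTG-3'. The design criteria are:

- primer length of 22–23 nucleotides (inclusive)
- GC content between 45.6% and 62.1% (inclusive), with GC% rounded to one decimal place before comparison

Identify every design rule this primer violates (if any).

Fails: GC content.

Base counts: A=1, T=5, G=9, C=7 (length 22).
length: length 22 ✓
GC content: GC 16/22 = 72.7%, outside 45.6–62.1% ✗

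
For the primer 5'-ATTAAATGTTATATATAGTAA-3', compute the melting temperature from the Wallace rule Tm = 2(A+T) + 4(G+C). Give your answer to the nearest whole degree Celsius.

46°C

Base counts: A=10, T=9, G=2, C=0 (length 21).
Tm = 2·(10+9) + 4·(2+0) = 2·19 + 4·2 = 38 + 8 = 46°C.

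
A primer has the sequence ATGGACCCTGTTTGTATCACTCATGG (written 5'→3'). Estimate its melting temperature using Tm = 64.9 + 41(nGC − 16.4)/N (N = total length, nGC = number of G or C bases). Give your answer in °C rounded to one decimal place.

Base counts: A=5, T=9, G=6, C=6; G+C = 12, N = 26.
Tm = 64.9 + 41·(12 − 16.4)/26 = 64.9 + -180.40/26 = 58.0°C.

58.0°C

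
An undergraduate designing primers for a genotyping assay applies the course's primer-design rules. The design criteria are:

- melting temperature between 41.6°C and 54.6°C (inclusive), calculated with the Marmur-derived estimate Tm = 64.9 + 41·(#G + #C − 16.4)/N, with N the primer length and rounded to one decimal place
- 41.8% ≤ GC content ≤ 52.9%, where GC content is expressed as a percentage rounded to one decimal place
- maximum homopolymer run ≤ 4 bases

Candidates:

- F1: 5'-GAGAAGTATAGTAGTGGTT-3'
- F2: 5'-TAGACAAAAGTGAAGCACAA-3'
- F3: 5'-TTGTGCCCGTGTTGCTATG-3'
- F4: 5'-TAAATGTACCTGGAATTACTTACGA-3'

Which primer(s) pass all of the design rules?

F1 (19 nt, A=6 T=6 G=7 C=0): Tm = 64.9 + 41·(7 − 16.4)/19 = 44.6°C ✓; GC 7/19 = 36.8%, outside 41.8–52.9% ✗; longest run = 2 ✓ — fails.
F2 (20 nt, A=11 T=2 G=4 C=3): Tm = 64.9 + 41·(7 − 16.4)/20 = 45.6°C ✓; GC 7/20 = 35.0%, outside 41.8–52.9% ✗; longest run = 4 ✓ — fails.
F3 (19 nt, A=1 T=8 G=6 C=4): Tm = 64.9 + 41·(10 − 16.4)/19 = 51.1°C ✓; GC 10/19 = 52.6% ✓; longest run = 3 ✓ — passes.
F4 (25 nt, A=9 T=8 G=4 C=4): Tm = 64.9 + 41·(8 − 16.4)/25 = 51.1°C ✓; GC 8/25 = 32.0%, outside 41.8–52.9% ✗; longest run = 3 ✓ — fails.

F3 only.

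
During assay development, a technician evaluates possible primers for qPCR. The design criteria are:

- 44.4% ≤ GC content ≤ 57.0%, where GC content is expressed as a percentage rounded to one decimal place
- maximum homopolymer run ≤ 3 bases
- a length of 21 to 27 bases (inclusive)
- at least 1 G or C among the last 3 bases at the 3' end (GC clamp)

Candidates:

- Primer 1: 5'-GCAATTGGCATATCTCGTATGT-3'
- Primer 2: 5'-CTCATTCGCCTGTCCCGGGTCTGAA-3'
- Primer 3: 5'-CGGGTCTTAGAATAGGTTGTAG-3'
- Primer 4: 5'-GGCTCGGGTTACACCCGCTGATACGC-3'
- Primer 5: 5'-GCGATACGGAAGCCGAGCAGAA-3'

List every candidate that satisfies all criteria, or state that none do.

Primer 1 (22 nt, A=5 T=8 G=5 C=4): GC 9/22 = 40.9%, outside 44.4–57.0% ✗; longest run = 2 ✓; length 22 ✓; 3' end TGT has 1 G/C ✓ — fails.
Primer 2 (25 nt, A=3 T=7 G=6 C=9): GC 15/25 = 60.0%, outside 44.4–57.0% ✗; longest run = 3 ✓; length 25 ✓; 3' end GAA has 1 G/C ✓ — fails.
Primer 3 (22 nt, A=5 T=7 G=8 C=2): GC 10/22 = 45.5% ✓; longest run = 3 ✓; length 22 ✓; 3' end TAG has 1 G/C ✓ — passes.
Primer 4 (26 nt, A=4 T=5 G=8 C=9): GC 17/26 = 65.4%, outside 44.4–57.0% ✗; longest run = 3 ✓; length 26 ✓; 3' end CGC has 3 G/C ✓ — fails.
Primer 5 (22 nt, A=8 T=1 G=8 C=5): GC 13/22 = 59.1%, outside 44.4–57.0% ✗; longest run = 2 ✓; length 22 ✓; 3' end GAA has 1 G/C ✓ — fails.

Primer 3 only.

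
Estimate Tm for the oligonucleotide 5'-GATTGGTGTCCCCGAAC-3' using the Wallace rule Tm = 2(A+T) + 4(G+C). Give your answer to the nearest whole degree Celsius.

Base counts: A=3, T=4, G=5, C=5 (length 17).
Tm = 2·(3+4) + 4·(5+5) = 2·7 + 4·10 = 14 + 40 = 54°C.

54°C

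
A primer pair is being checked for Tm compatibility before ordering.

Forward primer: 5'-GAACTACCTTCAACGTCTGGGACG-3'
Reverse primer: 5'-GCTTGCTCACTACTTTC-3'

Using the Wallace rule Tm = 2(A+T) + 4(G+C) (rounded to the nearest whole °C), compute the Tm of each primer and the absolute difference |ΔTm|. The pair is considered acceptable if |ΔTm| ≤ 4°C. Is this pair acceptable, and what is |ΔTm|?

Forward: A=6 T=5 G=6 C=7 → Tm = 2·11 + 4·13 = 74°C.
Reverse: A=2 T=7 G=2 C=6 → Tm = 2·9 + 4·8 = 50°C.
|ΔTm| = |74 − 50| = 24°C, > 4°C.

|ΔTm| = 24°C; the pair is not acceptable.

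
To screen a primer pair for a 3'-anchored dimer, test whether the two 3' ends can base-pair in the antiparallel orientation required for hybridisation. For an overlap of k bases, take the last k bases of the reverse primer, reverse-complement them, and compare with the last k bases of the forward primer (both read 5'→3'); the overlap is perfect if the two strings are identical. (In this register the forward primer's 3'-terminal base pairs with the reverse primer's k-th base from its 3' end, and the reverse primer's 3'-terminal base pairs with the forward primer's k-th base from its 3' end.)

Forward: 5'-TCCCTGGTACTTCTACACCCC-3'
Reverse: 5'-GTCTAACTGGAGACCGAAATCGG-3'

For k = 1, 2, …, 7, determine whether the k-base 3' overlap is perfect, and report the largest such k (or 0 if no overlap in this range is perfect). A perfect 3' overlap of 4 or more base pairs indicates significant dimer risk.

Longest perfect overlap: 2 complementary base pairs; below the dimer-risk threshold (threshold 4).

Last 7 bases (5'→3') — forward …ACACCCC, reverse …AAATCGG.
Reverse complement of the reverse primer's last 7 bases: CCGATTT; its first k bases are the reverse complement of the reverse primer's last k bases, so a perfect k-base overlap needs the forward primer's last k bases to equal them.
Comparing (forward last k vs required): k=1: C vs C ✓; k=2: CC vs CC ✓; k=3: CCC vs CCG ✗; k=4: CCCC vs CCGA ✗; k=5: ACCCC vs CCGAT ✗; k=6: CACCCC vs CCGATT ✗; k=7: ACACCCC vs CCGATTT ✗.
Perfect overlaps at k = 1, 2; the largest is 2.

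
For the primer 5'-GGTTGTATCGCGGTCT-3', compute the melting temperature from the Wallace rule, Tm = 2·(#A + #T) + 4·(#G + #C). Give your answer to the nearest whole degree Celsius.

50°C

Base counts: A=1, T=6, G=6, C=3 (length 16).
Tm = 2·(1+6) + 4·(6+3) = 2·7 + 4·9 = 14 + 36 = 50°C.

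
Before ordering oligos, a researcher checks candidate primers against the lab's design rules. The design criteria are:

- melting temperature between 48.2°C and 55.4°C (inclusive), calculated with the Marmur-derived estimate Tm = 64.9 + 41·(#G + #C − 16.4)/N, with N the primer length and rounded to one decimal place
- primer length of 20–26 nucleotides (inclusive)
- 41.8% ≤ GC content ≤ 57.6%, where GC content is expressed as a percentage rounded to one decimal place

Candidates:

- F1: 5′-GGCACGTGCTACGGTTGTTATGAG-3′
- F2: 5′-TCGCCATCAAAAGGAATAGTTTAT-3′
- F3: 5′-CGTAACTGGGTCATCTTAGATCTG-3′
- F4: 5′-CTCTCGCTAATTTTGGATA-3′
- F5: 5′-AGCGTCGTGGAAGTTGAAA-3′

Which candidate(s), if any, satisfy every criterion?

None of the candidates satisfy all criteria.

F1 (24 nt, A=4 T=7 G=9 C=4): Tm = 64.9 + 41·(13 − 16.4)/24 = 59.1°C, outside 48.2–55.4°C ✗; length 24 ✓; GC 13/24 = 54.2% ✓ — fails.
F2 (24 nt, A=9 T=7 G=4 C=4): Tm = 64.9 + 41·(8 − 16.4)/24 = 50.6°C ✓; length 24 ✓; GC 8/24 = 33.3%, outside 41.8–57.6% ✗ — fails.
F3 (24 nt, A=5 T=8 G=6 C=5): Tm = 64.9 + 41·(11 − 16.4)/24 = 55.7°C, outside 48.2–55.4°C ✗; length 24 ✓; GC 11/24 = 45.8% ✓ — fails.
F4 (19 nt, A=4 T=8 G=3 C=4): Tm = 64.9 + 41·(7 − 16.4)/19 = 44.6°C, outside 48.2–55.4°C ✗; length 19, outside 20–26 ✗; GC 7/19 = 36.8%, outside 41.8–57.6% ✗ — fails.
F5 (19 nt, A=6 T=4 G=7 C=2): Tm = 64.9 + 41·(9 − 16.4)/19 = 48.9°C ✓; length 19, outside 20–26 ✗; GC 9/19 = 47.4% ✓ — fails.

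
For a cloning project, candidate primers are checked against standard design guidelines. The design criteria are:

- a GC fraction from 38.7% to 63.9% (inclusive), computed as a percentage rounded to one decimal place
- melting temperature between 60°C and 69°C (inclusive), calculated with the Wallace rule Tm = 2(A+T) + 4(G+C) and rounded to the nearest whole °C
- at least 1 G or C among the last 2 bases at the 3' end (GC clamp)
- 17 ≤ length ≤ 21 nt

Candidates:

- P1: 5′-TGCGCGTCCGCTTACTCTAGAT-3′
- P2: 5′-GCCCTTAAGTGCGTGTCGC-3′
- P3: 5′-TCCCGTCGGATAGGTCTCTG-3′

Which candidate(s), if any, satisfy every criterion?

P1 (22 nt, A=3 T=7 G=5 C=7): GC 12/22 = 54.5% ✓; Tm = 2·10 + 4·12 = 68°C ✓; 3' end AT has 0 G/C, need ≥1 ✗; length 22, outside 17–21 ✗ — fails.
P2 (19 nt, A=2 T=5 G=6 C=6): GC 12/19 = 63.2% ✓; Tm = 2·7 + 4·12 = 62°C ✓; 3' end GC has 2 G/C ✓; length 19 ✓ — passes.
P3 (20 nt, A=2 T=6 G=6 C=6): GC 12/20 = 60.0% ✓; Tm = 2·8 + 4·12 = 64°C ✓; 3' end TG has 1 G/C ✓; length 20 ✓ — passes.

P2 and P3.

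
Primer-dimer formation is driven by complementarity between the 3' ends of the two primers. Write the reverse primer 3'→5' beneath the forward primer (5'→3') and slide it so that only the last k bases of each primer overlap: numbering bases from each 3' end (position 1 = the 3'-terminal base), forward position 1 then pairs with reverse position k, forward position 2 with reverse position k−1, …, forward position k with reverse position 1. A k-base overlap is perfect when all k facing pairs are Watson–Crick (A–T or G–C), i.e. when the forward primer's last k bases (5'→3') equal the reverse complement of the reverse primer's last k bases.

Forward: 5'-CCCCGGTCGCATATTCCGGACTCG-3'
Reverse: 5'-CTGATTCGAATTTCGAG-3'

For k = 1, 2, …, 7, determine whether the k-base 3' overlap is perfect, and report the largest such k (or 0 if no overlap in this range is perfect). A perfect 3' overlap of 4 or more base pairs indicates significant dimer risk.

Last 7 bases (5'→3') — forward …GGACTCG, reverse …TTTCGAG.
Reverse complement of the reverse primer's last 7 bases: CTCGAAA; its first k bases are the reverse complement of the reverse primer's last k bases, so a perfect k-base overlap needs the forward primer's last k bases to equal them.
Comparing (forward last k vs required): k=1: G vs C ✗; k=2: CG vs CT ✗; k=3: TCG vs CTC ✗; k=4: CTCG vs CTCG ✓; k=5: ACTCG vs CTCGA ✗; k=6: GACTCG vs CTCGAA ✗; k=7: GGACTCG vs CTCGAAA ✗.
Only k = 4 is perfect, so the longest perfect 3' overlap is 4.

Longest perfect overlap: 4 complementary base pairs; significant dimer risk (threshold 4).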